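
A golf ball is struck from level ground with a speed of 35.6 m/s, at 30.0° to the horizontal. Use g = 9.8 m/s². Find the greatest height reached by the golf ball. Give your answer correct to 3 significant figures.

Vertical component of launch velocity: v_y = 35.6 sin 30.0° = 17.80 m/s.
At the highest point the vertical velocity is zero, so v_y² = 2 g h_max.
h_max = (17.80)² / (2 × 9.8) = 316.8 / 19.60 = 16.2 m.

16.2 m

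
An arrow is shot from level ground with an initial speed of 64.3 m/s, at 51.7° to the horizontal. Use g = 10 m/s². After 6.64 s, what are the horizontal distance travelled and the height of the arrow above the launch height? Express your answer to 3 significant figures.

x = 265 m, y = 115 m

v_x = 64.3 cos 51.7° = 39.85 m/s; v_y0 = 64.3 sin 51.7° = 50.46 m/s.
x = v_x t = 39.85 × 6.64 = 265 m.
y = v_y0 t − ½ g t² = 50.46×6.64 − 5.000×6.64² = 115 m.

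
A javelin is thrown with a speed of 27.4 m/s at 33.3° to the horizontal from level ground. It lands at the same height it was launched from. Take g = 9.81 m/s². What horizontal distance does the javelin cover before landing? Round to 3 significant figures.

70.2 m

Components: v_x = 27.4 cos 33.3° = 22.90 m/s, v_y = 27.4 sin 33.3° = 15.04 m/s.
Time of flight (same landing height): t = 2 v_y / g = 2 × 15.04 / 9.81 = 3.066 s.
Range: R = v_x · t = 22.90 × 3.066 = 70.2 m.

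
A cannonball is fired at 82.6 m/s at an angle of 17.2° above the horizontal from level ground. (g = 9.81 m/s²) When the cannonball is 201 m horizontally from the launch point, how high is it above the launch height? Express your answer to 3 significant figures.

v_x = 82.6 cos 17.2° = 78.91 m/s, v_y0 = 82.6 sin 17.2° = 24.43 m/s.
Time to reach x = 201 m: t = x / v_x = 201 / 78.91 = 2.547 s.
y = v_y0 t − ½ g t² = 24.43×2.547 − 4.905×2.547² = 30.4 m.

30.4 m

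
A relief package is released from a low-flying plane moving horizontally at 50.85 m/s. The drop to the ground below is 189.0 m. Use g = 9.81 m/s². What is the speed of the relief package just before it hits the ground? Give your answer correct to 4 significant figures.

Fall time: t = √(2 × 189.0 / 9.81) = 6.2074 s.
At impact: v_x = 50.85 m/s (unchanged), v_y = g t = 9.81 × 6.2074 = 60.895 m/s.
Speed = √(v_x² + v_y²) = √(2585.7 + 3708.2) = 79.33 m/s.

79.33 m/s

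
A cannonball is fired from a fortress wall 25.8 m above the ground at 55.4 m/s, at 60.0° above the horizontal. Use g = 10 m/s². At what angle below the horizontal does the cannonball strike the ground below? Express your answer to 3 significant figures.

v_x = 55.4 cos 60.0° = 27.70 m/s.
At impact |v_y| = √(v_y0² + 2 g h) = √(47.98² + 2×10×25.8) = 53.09 m/s.
Angle below horizontal = arctan(|v_y| / v_x) = arctan(53.09 / 27.70) = 62.4°.

62.4°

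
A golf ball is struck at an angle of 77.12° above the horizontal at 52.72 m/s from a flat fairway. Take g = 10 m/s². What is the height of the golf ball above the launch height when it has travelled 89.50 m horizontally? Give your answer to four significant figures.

v_x = 52.72 cos 77.12° = 11.752 m/s, v_y0 = 52.72 sin 77.12° = 51.394 m/s.
Time to reach x = 89.50 m: t = x / v_x = 89.50 / 11.752 = 7.6157 s.
y = v_y0 t − ½ g t² = 51.394×7.6157 − 5.000×7.6157² = 101.4 m.

101.4 m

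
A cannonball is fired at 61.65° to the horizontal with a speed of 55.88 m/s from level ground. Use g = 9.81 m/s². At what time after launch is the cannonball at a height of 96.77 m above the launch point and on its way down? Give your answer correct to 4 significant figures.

v_y0 = 55.88 sin 61.65° = 49.178 m/s.
Set y = v_y0 t − ½ g t² = 96.77: 4.905 t² − 49.178 t + 96.77 = 0.
t = [49.178 ± √(2418.5 − 1898.6)] / 9.81 = (49.178 ± 22.801) / 9.81, giving t = 2.689 s or t = 7.337 s.
On the way down corresponds to the larger root: t = 7.337 s.

7.337 s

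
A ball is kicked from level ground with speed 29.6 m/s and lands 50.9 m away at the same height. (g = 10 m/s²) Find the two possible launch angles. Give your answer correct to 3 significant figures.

17.8° and 72.2°

Level-ground range: R = v₀² sin(2θ)/g ⇒ sin 2θ = R g / v₀² = 50.9×10/29.6² = 0.5809.
2θ = arcsin(0.5809) = 35.51° or 180° − 35.51° = 144.49°.
So θ = 17.8° or θ = 72.2°.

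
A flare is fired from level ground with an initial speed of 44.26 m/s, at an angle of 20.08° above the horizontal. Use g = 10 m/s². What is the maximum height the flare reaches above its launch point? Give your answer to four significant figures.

Vertical component of launch velocity: v_y = 44.26 sin 20.08° = 15.196 m/s.
At the highest point the vertical velocity is zero, so v_y² = 2 g h_max.
h_max = (15.196)² / (2 × 10) = 230.92 / 20.00 = 11.55 m.

11.55 m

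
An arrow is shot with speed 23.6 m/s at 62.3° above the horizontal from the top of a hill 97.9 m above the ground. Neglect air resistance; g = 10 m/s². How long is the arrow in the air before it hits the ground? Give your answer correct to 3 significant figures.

6.98 s

Vertical component: v_y = 23.6 sin 62.3° = 20.90 m/s.
Taking up as positive with launch at y = 97.9 m, landing at y = 0: 0 = 97.9 + 20.90 t − ½(10) t².
Solving 5.000 t² − 20.90 t − 97.9 = 0 gives t = [20.90 + √(20.90² + 4·5.000·97.9)] / 10.00 = 6.98 s.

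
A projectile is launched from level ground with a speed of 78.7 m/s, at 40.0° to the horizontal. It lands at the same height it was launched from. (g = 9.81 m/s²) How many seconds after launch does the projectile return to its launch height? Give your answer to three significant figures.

10.3 s

Vertical component: v_y = 78.7 sin 40.0° = 50.59 m/s.
For a projectile landing at launch height, time of flight is t = 2 v_y / g = 2 × 50.59 / 9.81 = 10.3 s.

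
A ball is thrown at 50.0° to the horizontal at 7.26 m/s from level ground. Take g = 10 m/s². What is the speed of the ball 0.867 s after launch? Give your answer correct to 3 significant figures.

v_x = 7.26 cos 50.0° = 4.667 m/s (constant).
v_y(t) = 7.26 sin 50.0° − g t = 5.561 − 10 × 0.867 = -3.109 m/s.
Speed = √(v_x² + v_y²) = √(21.78 + 9.666) = 5.61 m/s.

5.61 m/s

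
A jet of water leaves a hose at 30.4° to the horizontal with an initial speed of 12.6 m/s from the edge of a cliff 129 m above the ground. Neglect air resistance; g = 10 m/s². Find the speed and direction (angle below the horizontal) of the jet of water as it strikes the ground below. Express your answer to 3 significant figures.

v_x = 12.6 cos 30.4° = 10.87 m/s (constant).
|v_y| at impact = √((6.376)² + 2×10×129) = 51.19 m/s.
Speed = √(10.87² + 51.19²) = 52.3 m/s; angle = arctan(51.19/10.87) = 78.0° below horizontal.

52.3 m/s at 78.0° below the horizontal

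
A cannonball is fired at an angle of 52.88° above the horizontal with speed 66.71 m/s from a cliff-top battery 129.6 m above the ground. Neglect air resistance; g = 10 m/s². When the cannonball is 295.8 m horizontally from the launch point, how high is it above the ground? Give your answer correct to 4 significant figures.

v_x = 66.71 cos 52.88° = 40.259 m/s, v_y0 = 66.71 sin 52.88° = 53.193 m/s.
Time to reach x = 295.8 m: t = x / v_x = 295.8 / 40.259 = 7.3474 s.
y = 129.6 + v_y0 t − ½ g t² = 129.6 + 53.193×7.3474 − 5.000×7.3474² = 250.5 m.

250.5 m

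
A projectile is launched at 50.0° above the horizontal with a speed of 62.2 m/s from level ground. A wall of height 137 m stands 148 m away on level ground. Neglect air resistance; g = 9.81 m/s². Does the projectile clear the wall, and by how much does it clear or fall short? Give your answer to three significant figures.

No — it falls 27.8 m short of clearing the wall.

v_x = 62.2 cos 50.0° = 39.98 m/s; v_y0 = 62.2 sin 50.0° = 47.65 m/s.
Time to reach the wall: t = 148 / 39.98 = 3.702 s.
Height at that point: y = 47.65×3.702 − 4.905×3.702² = 109.2 m.
That is 137 − 109.2 = 27.8 m below the top of the wall, so the projectile does not clear it.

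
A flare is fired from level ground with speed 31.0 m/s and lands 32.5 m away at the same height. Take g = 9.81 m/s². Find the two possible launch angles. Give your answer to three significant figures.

9.69° and 80.3°

Level-ground range: R = v₀² sin(2θ)/g ⇒ sin 2θ = R g / v₀² = 32.5×9.81/31.0² = 0.3318.
2θ = arcsin(0.3318) = 19.38° or 180° − 19.38° = 160.62°.
So θ = 9.69° or θ = 80.3°.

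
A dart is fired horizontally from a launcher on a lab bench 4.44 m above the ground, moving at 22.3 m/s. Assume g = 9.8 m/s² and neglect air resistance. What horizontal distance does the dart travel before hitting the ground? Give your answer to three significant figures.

Initial vertical velocity is zero, so the fall time comes from h = ½ g t²: t = √(2 × 4.44 / 9.8) = 0.9519 s.
Horizontal motion is uniform at 22.3 m/s, so x = 22.3 × 0.9519 = 21.2 m.

21.2 m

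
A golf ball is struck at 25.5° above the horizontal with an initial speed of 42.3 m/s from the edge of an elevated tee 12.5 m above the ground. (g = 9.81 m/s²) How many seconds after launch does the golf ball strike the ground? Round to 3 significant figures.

Vertical component: v_y = 42.3 sin 25.5° = 18.21 m/s.
Taking up as positive with launch at y = 12.5 m, landing at y = 0: 0 = 12.5 + 18.21 t − ½(9.81) t².
Solving 4.905 t² − 18.21 t − 12.5 = 0 gives t = [18.21 + √(18.21² + 4·4.905·12.5)] / 9.810 = 4.30 s.

4.30 s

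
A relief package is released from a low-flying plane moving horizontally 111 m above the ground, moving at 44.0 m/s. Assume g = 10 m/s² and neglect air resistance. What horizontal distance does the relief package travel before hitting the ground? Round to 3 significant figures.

Initial vertical velocity is zero, so the fall time comes from h = ½ g t²: t = √(2 × 111 / 10) = 4.712 s.
Horizontal motion is uniform at 44.0 m/s, so x = 44.0 × 4.712 = 207 m.

207 m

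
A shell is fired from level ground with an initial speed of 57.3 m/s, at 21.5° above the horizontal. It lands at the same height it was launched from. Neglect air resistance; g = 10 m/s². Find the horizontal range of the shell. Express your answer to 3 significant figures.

224 m

For level ground, R = v₀² sin(2θ) / g.
sin(2 × 21.5°) = sin 43.00° = 0.6820.
R = (57.3)² × 0.6820 / 10 = 224 m.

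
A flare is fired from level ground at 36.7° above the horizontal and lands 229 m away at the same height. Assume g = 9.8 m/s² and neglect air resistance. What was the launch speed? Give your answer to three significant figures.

On level ground, R = v₀² sin(2θ) / g, so v₀ = √(R g / sin 2θ).
sin(2 × 36.7°) = 0.9583.
v₀ = √(229 × 9.8 / 0.9583) = √2342 = 48.4 m/s.

48.4 m/s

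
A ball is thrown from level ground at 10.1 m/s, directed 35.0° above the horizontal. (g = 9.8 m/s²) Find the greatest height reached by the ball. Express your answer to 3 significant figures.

Vertical component of launch velocity: v_y = 10.1 sin 35.0° = 5.793 m/s.
At the highest point the vertical velocity is zero, so v_y² = 2 g h_max.
h_max = (5.793)² / (2 × 9.8) = 33.56 / 19.60 = 1.71 m.

1.71 m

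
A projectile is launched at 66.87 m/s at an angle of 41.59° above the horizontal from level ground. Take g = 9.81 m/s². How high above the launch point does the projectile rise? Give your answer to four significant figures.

100.4 m

Vertical component of launch velocity: v_y = 66.87 sin 41.59° = 44.388 m/s.
At the highest point the vertical velocity is zero, so v_y² = 2 g h_max.
h_max = (44.388)² / (2 × 9.81) = 1970.3 / 19.62 = 100.4 m.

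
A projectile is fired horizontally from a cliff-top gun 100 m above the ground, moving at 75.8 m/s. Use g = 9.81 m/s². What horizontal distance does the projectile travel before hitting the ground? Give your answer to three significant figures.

342 m

Initial vertical velocity is zero, so the fall time comes from h = ½ g t²: t = √(2 × 100 / 9.81) = 4.515 s.
Horizontal motion is uniform at 75.8 m/s, so x = 75.8 × 4.515 = 342 m.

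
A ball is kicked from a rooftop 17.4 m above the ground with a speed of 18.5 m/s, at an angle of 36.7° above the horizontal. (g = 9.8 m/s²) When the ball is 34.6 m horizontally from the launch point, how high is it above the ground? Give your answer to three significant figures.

v_x = 18.5 cos 36.7° = 14.83 m/s, v_y0 = 18.5 sin 36.7° = 11.06 m/s.
Time to reach x = 34.6 m: t = x / v_x = 34.6 / 14.83 = 2.333 s.
y = 17.4 + v_y0 t − ½ g t² = 17.4 + 11.06×2.333 − 4.900×2.333² = 16.5 m.

16.5 m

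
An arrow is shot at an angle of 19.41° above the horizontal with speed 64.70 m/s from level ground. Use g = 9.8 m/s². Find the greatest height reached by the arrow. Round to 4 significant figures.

Vertical component of launch velocity: v_y = 64.70 sin 19.41° = 21.501 m/s.
At the highest point the vertical velocity is zero, so v_y² = 2 g h_max.
h_max = (21.501)² / (2 × 9.8) = 462.29 / 19.60 = 23.59 m.

23.59 m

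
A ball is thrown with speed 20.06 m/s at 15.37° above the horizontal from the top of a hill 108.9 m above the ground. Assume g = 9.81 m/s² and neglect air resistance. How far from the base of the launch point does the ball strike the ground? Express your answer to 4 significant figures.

102.2 m

Components: v_x = 20.06 cos 15.37° = 19.343 m/s, v_y = 20.06 sin 15.37° = 5.3169 m/s.
Vertical: 0 = 108.9 + 5.3169 t − ½(9.81) t² ⇒ 4.905 t² − 5.3169 t − 108.9 = 0.
t = [5.3169 + √(28.269 + 2136.6)] / 9.810 = 5.2849 s.
Horizontal: R = v_x · t = 19.343 × 5.2849 = 102.2 m.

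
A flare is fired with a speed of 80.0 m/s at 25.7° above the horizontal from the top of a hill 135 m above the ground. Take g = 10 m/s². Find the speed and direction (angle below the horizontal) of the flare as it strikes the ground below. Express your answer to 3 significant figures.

95.4 m/s at 40.9° below the horizontal

v_x = 80.0 cos 25.7° = 72.09 m/s (constant).
|v_y| at impact = √((34.69)² + 2×10×135) = 62.48 m/s.
Speed = √(72.09² + 62.48²) = 95.4 m/s; angle = arctan(62.48/72.09) = 40.9° below horizontal.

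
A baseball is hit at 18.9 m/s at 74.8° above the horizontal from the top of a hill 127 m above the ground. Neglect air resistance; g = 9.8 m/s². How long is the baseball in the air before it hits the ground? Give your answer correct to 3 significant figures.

7.28 s

Vertical component: v_y = 18.9 sin 74.8° = 18.24 m/s.
Taking up as positive with launch at y = 127 m, landing at y = 0: 0 = 127 + 18.24 t − ½(9.8) t².
Solving 4.900 t² − 18.24 t − 127 = 0 gives t = [18.24 + √(18.24² + 4·4.900·127)] / 9.800 = 7.28 s.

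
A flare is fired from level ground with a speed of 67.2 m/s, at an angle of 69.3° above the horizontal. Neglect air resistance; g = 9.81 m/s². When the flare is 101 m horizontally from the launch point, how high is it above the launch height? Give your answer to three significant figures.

v_x = 67.2 cos 69.3° = 23.75 m/s, v_y0 = 67.2 sin 69.3° = 62.86 m/s.
Time to reach x = 101 m: t = x / v_x = 101 / 23.75 = 4.253 s.
y = v_y0 t − ½ g t² = 62.86×4.253 − 4.905×4.253² = 179 m.

179 m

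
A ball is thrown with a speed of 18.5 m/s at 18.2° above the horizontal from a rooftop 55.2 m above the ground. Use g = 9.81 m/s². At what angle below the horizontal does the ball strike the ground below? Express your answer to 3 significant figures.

v_x = 18.5 cos 18.2° = 17.57 m/s.
At impact |v_y| = √(v_y0² + 2 g h) = √(5.778² + 2×9.81×55.2) = 33.41 m/s.
Angle below horizontal = arctan(|v_y| / v_x) = arctan(33.41 / 17.57) = 62.3°.

62.3°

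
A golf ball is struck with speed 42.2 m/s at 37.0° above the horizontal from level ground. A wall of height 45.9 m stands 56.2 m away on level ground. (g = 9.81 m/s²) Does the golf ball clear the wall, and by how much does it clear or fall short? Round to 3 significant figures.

No — it falls 17.2 m short of clearing the wall.

v_x = 42.2 cos 37.0° = 33.70 m/s; v_y0 = 42.2 sin 37.0° = 25.40 m/s.
Time to reach the wall: t = 56.2 / 33.70 = 1.668 s.
Height at that point: y = 25.40×1.668 − 4.905×1.668² = 28.72 m.
That is 45.9 − 28.72 = 17.2 m below the top of the wall, so the golf ball does not clear it.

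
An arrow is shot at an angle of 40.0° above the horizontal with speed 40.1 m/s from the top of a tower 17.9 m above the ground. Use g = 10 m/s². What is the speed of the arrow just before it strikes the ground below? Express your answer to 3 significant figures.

44.3 m/s

v_x = 40.1 cos 40.0° = 30.72 m/s is unchanged throughout.
For the vertical component, v_y² = v_y0² + 2 g h = (25.78)² + 2×10×17.9 = 1023, so |v_y| = 31.98 m/s.
Impact speed = √(v_x² + v_y²) = √(943.7 + 1023) = 44.3 m/s.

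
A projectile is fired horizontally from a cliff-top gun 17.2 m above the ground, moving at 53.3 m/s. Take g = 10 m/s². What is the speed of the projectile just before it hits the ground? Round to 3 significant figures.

Fall time: t = √(2 × 17.2 / 10) = 1.855 s.
At impact: v_x = 53.3 m/s (unchanged), v_y = g t = 10 × 1.855 = 18.55 m/s.
Speed = √(v_x² + v_y²) = √(2841 + 344.1) = 56.4 m/s.

56.4 m/s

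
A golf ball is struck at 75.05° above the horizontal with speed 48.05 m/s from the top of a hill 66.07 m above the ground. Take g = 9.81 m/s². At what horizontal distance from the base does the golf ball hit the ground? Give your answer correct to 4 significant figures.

Components: v_x = 48.05 cos 75.05° = 12.396 m/s, v_y = 48.05 sin 75.05° = 46.424 m/s.
Vertical: 0 = 66.07 + 46.424 t − ½(9.81) t² ⇒ 4.905 t² − 46.424 t − 66.07 = 0.
t = [46.424 + √(2155.2 + 1296.3)] / 9.810 = 10.721 s.
Horizontal: R = v_x · t = 12.396 × 10.721 = 132.9 m.

132.9 m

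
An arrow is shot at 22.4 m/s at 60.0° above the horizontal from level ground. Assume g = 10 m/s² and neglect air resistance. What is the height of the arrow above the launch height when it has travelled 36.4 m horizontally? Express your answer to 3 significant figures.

10.2 m

v_x = 22.4 cos 60.0° = 11.20 m/s, v_y0 = 22.4 sin 60.0° = 19.40 m/s.
Time to reach x = 36.4 m: t = x / v_x = 36.4 / 11.20 = 3.250 s.
y = v_y0 t − ½ g t² = 19.40×3.250 − 5.000×3.250² = 10.2 m.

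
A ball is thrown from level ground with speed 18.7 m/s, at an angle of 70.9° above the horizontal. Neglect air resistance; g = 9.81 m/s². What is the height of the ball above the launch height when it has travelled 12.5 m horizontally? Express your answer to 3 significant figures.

v_x = 18.7 cos 70.9° = 6.119 m/s, v_y0 = 18.7 sin 70.9° = 17.67 m/s.
Time to reach x = 12.5 m: t = x / v_x = 12.5 / 6.119 = 2.043 s.
y = v_y0 t − ½ g t² = 17.67×2.043 − 4.905×2.043² = 15.6 m.

15.6 m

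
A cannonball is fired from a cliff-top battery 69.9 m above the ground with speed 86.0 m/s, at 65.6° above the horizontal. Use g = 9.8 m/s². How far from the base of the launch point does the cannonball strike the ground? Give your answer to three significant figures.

Components: v_x = 86.0 cos 65.6° = 35.53 m/s, v_y = 86.0 sin 65.6° = 78.32 m/s.
Vertical: 0 = 69.9 + 78.32 t − ½(9.8) t² ⇒ 4.900 t² − 78.32 t − 69.9 = 0.
t = [78.32 + √(6134 + 1370)] / 9.800 = 16.83 s.
Horizontal: R = v_x · t = 35.53 × 16.83 = 598 m.

598 m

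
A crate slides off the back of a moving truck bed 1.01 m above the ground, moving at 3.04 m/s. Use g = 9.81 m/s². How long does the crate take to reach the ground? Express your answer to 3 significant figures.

0.454 s

The horizontal speed doesn't affect the fall. With v_y0 = 0, h = ½ g t².
t = √(2 × 1.01 / 9.81) = √0.2059 = 0.454 s.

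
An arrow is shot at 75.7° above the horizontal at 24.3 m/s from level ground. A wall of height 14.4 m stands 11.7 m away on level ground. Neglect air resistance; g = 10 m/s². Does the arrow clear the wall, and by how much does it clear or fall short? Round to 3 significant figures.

Yes — it clears the wall by 12.5 m.

v_x = 24.3 cos 75.7° = 6.002 m/s; v_y0 = 24.3 sin 75.7° = 23.55 m/s.
Time to reach the wall: t = 11.7 / 6.002 = 1.949 s.
Height at that point: y = 23.55×1.949 − 5.000×1.949² = 26.91 m.
That is 26.91 − 14.4 = 12.5 m above the top of the wall, so the arrow clears it.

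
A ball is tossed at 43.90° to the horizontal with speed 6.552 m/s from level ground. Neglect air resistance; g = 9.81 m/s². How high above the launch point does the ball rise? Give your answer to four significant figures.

1.052 m

Vertical component of launch velocity: v_y = 6.552 sin 43.90° = 4.5432 m/s.
At the highest point the vertical velocity is zero, so v_y² = 2 g h_max.
h_max = (4.5432)² / (2 × 9.81) = 20.641 / 19.62 = 1.052 m.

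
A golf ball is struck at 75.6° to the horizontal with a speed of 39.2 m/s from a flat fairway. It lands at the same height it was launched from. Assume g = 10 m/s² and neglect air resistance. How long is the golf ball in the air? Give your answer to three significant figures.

Vertical component: v_y = 39.2 sin 75.6° = 37.97 m/s.
For a projectile landing at launch height, time of flight is t = 2 v_y / g = 2 × 37.97 / 10 = 7.59 s.

7.59 s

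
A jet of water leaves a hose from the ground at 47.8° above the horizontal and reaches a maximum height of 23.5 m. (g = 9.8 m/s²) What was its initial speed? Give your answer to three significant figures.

29.0 m/s

At maximum height v_y = 0, so (v₀ sin θ)² = 2 g H.
v₀ sin 47.8° = √(2 × 9.8 × 23.5) = 21.46 m/s.
v₀ = 21.46 / sin 47.8° = 21.46 / 0.7408 = 29.0 m/s.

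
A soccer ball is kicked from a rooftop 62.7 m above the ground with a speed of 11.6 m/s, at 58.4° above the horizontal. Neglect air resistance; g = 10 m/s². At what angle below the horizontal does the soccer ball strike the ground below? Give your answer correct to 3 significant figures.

v_x = 11.6 cos 58.4° = 6.078 m/s.
At impact |v_y| = √(v_y0² + 2 g h) = √(9.880² + 2×10×62.7) = 36.76 m/s.
Angle below horizontal = arctan(|v_y| / v_x) = arctan(36.76 / 6.078) = 80.6°.

80.6°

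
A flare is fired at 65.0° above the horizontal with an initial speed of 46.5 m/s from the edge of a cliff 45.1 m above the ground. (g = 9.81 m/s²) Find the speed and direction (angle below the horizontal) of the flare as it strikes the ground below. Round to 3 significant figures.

v_x = 46.5 cos 65.0° = 19.65 m/s (constant).
|v_y| at impact = √((42.14)² + 2×9.81×45.1) = 51.58 m/s.
Speed = √(19.65² + 51.58²) = 55.2 m/s; angle = arctan(51.58/19.65) = 69.1° below horizontal.

55.2 m/s at 69.1° below the horizontal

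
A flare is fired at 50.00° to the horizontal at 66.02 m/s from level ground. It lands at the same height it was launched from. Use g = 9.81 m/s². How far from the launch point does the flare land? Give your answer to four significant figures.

Components: v_x = 66.02 cos 50.00° = 42.437 m/s, v_y = 66.02 sin 50.00° = 50.574 m/s.
Time of flight (same landing height): t = 2 v_y / g = 2 × 50.574 / 9.81 = 10.311 s.
Range: R = v_x · t = 42.437 × 10.311 = 437.6 m.

437.6 m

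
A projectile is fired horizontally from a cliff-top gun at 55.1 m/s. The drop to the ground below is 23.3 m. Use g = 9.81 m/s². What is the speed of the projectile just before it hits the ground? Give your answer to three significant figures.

Fall time: t = √(2 × 23.3 / 9.81) = 2.180 s.
At impact: v_x = 55.1 m/s (unchanged), v_y = g t = 9.81 × 2.180 = 21.39 m/s.
Speed = √(v_x² + v_y²) = √(3036 + 457.5) = 59.1 m/s.

59.1 m/s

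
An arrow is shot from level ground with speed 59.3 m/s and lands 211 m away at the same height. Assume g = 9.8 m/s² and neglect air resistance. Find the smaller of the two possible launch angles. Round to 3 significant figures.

18.0°

Level-ground range: R = v₀² sin(2θ)/g ⇒ sin 2θ = R g / v₀² = 211×9.8/59.3² = 0.5880.
2θ = arcsin(0.5880) = 36.02° or 180° − 36.02° = 143.98°.
So θ = 18.0° or θ = 72.0°.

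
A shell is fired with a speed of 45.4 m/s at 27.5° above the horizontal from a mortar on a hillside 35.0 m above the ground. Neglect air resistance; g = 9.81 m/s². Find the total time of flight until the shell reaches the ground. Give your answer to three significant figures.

5.56 s

Vertical component: v_y = 45.4 sin 27.5° = 20.96 m/s.
Taking up as positive with launch at y = 35.0 m, landing at y = 0: 0 = 35.0 + 20.96 t − ½(9.81) t².
Solving 4.905 t² − 20.96 t − 35.0 = 0 gives t = [20.96 + √(20.96² + 4·4.905·35.0)] / 9.810 = 5.56 s.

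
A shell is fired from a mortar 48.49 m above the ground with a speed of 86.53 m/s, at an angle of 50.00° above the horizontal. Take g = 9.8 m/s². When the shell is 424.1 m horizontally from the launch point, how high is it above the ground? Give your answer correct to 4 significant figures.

269.0 m

v_x = 86.53 cos 50.00° = 55.620 m/s, v_y0 = 86.53 sin 50.00° = 66.286 m/s.
Time to reach x = 424.1 m: t = x / v_x = 424.1 / 55.620 = 7.6250 s.
y = 48.49 + v_y0 t − ½ g t² = 48.49 + 66.286×7.6250 − 4.900×7.6250² = 269.0 m.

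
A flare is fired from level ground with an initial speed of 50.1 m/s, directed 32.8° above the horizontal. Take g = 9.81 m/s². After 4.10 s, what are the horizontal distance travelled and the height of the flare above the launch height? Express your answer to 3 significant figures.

x = 173 m, y = 28.8 m

v_x = 50.1 cos 32.8° = 42.11 m/s; v_y0 = 50.1 sin 32.8° = 27.14 m/s.
x = v_x t = 42.11 × 4.10 = 173 m.
y = v_y0 t − ½ g t² = 27.14×4.10 − 4.905×4.10² = 28.8 m.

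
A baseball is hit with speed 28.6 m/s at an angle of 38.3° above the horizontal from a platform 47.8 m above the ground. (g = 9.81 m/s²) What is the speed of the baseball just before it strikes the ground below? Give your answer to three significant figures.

v_x = 28.6 cos 38.3° = 22.44 m/s is unchanged throughout.
For the vertical component, v_y² = v_y0² + 2 g h = (17.73)² + 2×9.81×47.8 = 1252, so |v_y| = 35.38 m/s.
Impact speed = √(v_x² + v_y²) = √(503.6 + 1252) = 41.9 m/s.

41.9 m/s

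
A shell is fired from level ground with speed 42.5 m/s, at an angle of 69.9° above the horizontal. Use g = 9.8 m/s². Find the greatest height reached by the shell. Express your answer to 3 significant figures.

81.3 m

Vertical component of launch velocity: v_y = 42.5 sin 69.9° = 39.91 m/s.
At the highest point the vertical velocity is zero, so v_y² = 2 g h_max.
h_max = (39.91)² / (2 × 9.8) = 1593 / 19.60 = 81.3 m.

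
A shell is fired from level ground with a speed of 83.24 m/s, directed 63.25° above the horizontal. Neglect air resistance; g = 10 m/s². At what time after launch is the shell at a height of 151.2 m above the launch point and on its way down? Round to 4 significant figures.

v_y0 = 83.24 sin 63.25° = 74.332 m/s.
Set y = v_y0 t − ½ g t² = 151.2: 5.000 t² − 74.332 t + 151.2 = 0.
t = [74.332 ± √(5525.2 − 3024.0)] / 10 = (74.332 ± 50.012) / 10, giving t = 2.432 s or t = 12.43 s.
On the way down corresponds to the larger root: t = 12.43 s.

12.43 s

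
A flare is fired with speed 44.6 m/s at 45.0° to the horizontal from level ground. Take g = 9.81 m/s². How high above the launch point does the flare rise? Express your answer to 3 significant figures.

50.7 m

Vertical component of launch velocity: v_y = 44.6 sin 45.0° = 31.54 m/s.
At the highest point the vertical velocity is zero, so v_y² = 2 g h_max.
h_max = (31.54)² / (2 × 9.81) = 994.8 / 19.62 = 50.7 m.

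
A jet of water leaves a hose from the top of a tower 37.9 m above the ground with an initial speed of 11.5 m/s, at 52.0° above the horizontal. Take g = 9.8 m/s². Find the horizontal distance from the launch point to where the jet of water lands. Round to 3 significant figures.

27.3 m

Components: v_x = 11.5 cos 52.0° = 7.080 m/s, v_y = 11.5 sin 52.0° = 9.062 m/s.
Vertical: 0 = 37.9 + 9.062 t − ½(9.8) t² ⇒ 4.900 t² − 9.062 t − 37.9 = 0.
t = [9.062 + √(82.12 + 742.8)] / 9.800 = 3.855 s.
Horizontal: R = v_x · t = 7.080 × 3.855 = 27.3 m.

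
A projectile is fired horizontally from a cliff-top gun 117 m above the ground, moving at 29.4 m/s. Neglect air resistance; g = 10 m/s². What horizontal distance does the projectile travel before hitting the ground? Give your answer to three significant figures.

Initial vertical velocity is zero, so the fall time comes from h = ½ g t²: t = √(2 × 117 / 10) = 4.837 s.
Horizontal motion is uniform at 29.4 m/s, so x = 29.4 × 4.837 = 142 m.

142 m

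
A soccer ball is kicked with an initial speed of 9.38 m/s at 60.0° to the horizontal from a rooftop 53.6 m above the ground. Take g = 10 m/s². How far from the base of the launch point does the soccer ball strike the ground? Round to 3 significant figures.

19.6 m

Components: v_x = 9.38 cos 60.0° = 4.690 m/s, v_y = 9.38 sin 60.0° = 8.123 m/s.
Vertical: 0 = 53.6 + 8.123 t − ½(10) t² ⇒ 5.000 t² − 8.123 t − 53.6 = 0.
t = [8.123 + √(65.98 + 1072)] / 10.00 = 4.186 s.
Horizontal: R = v_x · t = 4.690 × 4.186 = 19.6 m.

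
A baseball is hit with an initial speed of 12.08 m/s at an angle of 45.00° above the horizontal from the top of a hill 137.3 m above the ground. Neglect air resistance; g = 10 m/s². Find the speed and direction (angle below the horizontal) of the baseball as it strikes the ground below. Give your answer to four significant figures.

53.78 m/s at 80.86° below the horizontal

v_x = 12.08 cos 45.00° = 8.5418 m/s (constant).
|v_y| at impact = √((8.5418)² + 2×10×137.3) = 53.094 m/s.
Speed = √(8.5418² + 53.094²) = 53.78 m/s; angle = arctan(53.094/8.5418) = 80.86° below horizontal.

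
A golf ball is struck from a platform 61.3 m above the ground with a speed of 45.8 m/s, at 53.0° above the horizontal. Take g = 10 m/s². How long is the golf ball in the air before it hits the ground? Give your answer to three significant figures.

Vertical component: v_y = 45.8 sin 53.0° = 36.58 m/s.
Taking up as positive with launch at y = 61.3 m, landing at y = 0: 0 = 61.3 + 36.58 t − ½(10) t².
Solving 5.000 t² − 36.58 t − 61.3 = 0 gives t = [36.58 + √(36.58² + 4·5.000·61.3)] / 10.00 = 8.72 s.

8.72 s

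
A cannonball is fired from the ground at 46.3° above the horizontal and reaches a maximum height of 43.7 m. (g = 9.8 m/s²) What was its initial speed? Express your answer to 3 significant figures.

40.5 m/s

At maximum height v_y = 0, so (v₀ sin θ)² = 2 g H.
v₀ sin 46.3° = √(2 × 9.8 × 43.7) = 29.27 m/s.
v₀ = 29.27 / sin 46.3° = 29.27 / 0.7230 = 40.5 m/s.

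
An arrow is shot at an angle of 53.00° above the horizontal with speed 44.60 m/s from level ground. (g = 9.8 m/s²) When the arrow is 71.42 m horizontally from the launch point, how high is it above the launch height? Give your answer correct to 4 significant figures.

v_x = 44.60 cos 53.00° = 26.841 m/s, v_y0 = 44.60 sin 53.00° = 35.619 m/s.
Time to reach x = 71.42 m: t = x / v_x = 71.42 / 26.841 = 2.6609 s.
y = v_y0 t − ½ g t² = 35.619×2.6609 − 4.900×2.6609² = 60.08 m.

60.08 m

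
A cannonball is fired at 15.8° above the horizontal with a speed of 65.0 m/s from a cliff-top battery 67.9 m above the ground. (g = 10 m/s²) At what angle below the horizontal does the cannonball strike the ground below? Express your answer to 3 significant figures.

v_x = 65.0 cos 15.8° = 62.54 m/s.
At impact |v_y| = √(v_y0² + 2 g h) = √(17.70² + 2×10×67.9) = 40.88 m/s.
Angle below horizontal = arctan(|v_y| / v_x) = arctan(40.88 / 62.54) = 33.2°.

33.2°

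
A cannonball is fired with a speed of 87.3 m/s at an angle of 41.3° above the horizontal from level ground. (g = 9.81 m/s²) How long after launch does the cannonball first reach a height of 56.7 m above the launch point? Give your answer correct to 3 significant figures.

v_y0 = 87.3 sin 41.3° = 57.62 m/s.
Set y = v_y0 t − ½ g t² = 56.7: 4.905 t² − 57.62 t + 56.7 = 0.
t = [57.62 ± √(3320 − 1112)] / 9.81 = (57.62 ± 46.99) / 9.81, giving t = 1.08 s or t = 10.7 s.
The cannonball is on the way up at the first time, so t = 1.08 s.

1.08 s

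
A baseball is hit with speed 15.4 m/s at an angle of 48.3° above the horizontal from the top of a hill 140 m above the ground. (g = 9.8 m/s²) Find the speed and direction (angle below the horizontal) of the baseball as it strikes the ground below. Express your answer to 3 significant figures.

54.6 m/s at 79.2° below the horizontal

v_x = 15.4 cos 48.3° = 10.24 m/s (constant).
|v_y| at impact = √((11.50)² + 2×9.8×140) = 53.63 m/s.
Speed = √(10.24² + 53.63²) = 54.6 m/s; angle = arctan(53.63/10.24) = 79.2° below horizontal.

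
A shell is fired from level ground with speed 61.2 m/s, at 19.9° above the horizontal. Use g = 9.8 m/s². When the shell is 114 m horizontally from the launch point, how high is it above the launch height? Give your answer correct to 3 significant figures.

v_x = 61.2 cos 19.9° = 57.55 m/s, v_y0 = 61.2 sin 19.9° = 20.83 m/s.
Time to reach x = 114 m: t = x / v_x = 114 / 57.55 = 1.981 s.
y = v_y0 t − ½ g t² = 20.83×1.981 − 4.900×1.981² = 22.0 m.

22.0 m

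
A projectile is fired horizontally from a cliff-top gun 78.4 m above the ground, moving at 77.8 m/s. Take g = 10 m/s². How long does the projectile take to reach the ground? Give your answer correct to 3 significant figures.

3.96 s

The horizontal speed doesn't affect the fall. With v_y0 = 0, h = ½ g t².
t = √(2 × 78.4 / 10) = √15.68 = 3.96 s.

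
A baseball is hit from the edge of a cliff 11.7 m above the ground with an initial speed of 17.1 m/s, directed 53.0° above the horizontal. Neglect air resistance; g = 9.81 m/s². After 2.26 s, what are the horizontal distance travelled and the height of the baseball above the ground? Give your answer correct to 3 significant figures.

x = 23.3 m, y = 17.5 m

v_x = 17.1 cos 53.0° = 10.29 m/s; v_y0 = 17.1 sin 53.0° = 13.66 m/s.
x = v_x t = 10.29 × 2.26 = 23.3 m.
y = 11.7 + v_y0 t − ½ g t² = 17.5 m.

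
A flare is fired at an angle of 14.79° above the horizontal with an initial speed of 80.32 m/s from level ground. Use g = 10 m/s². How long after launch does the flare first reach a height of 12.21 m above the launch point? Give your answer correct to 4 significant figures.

0.7230 s

v_y0 = 80.32 sin 14.79° = 20.504 m/s.
Set y = v_y0 t − ½ g t² = 12.21: 5.000 t² − 20.504 t + 12.21 = 0.
t = [20.504 ± √(420.41 − 244.20)] / 10 = (20.504 ± 13.274) / 10, giving t = 0.7230 s or t = 3.378 s.
The flare is on the way up at the first time, so t = 0.7230 s.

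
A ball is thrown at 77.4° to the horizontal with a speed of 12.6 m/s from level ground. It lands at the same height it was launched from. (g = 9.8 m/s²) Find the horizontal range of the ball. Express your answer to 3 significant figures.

Components: v_x = 12.6 cos 77.4° = 2.749 m/s, v_y = 12.6 sin 77.4° = 12.30 m/s.
Time of flight (same landing height): t = 2 v_y / g = 2 × 12.30 / 9.8 = 2.510 s.
Range: R = v_x · t = 2.749 × 2.510 = 6.90 m.

6.90 m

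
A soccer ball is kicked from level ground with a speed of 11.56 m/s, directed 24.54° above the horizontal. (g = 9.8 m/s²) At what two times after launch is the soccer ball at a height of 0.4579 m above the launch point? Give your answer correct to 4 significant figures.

0.1071 s and 0.8728 s

v_y0 = 11.56 sin 24.54° = 4.8012 m/s.
Set y = v_y0 t − ½ g t² = 0.4579: 4.900 t² − 4.8012 t + 0.4579 = 0.
t = [4.8012 ± √(23.052 − 8.9748)] / 9.8 = (4.8012 ± 3.7520) / 9.8, giving t = 0.1071 s or t = 0.8728 s.
So the soccer ball is at 0.4579 m at t = 0.1071 s (rising) and t = 0.8728 s (falling).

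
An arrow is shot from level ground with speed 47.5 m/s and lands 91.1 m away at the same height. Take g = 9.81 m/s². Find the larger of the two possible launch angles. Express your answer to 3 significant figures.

Level-ground range: R = v₀² sin(2θ)/g ⇒ sin 2θ = R g / v₀² = 91.1×9.81/47.5² = 0.3961.
2θ = arcsin(0.3961) = 23.33° or 180° − 23.33° = 156.67°.
So θ = 11.7° or θ = 78.3°.

78.3°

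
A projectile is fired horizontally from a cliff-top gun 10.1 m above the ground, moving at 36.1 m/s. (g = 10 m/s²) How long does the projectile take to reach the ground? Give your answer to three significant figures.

1.42 s

The horizontal speed doesn't affect the fall. With v_y0 = 0, h = ½ g t².
t = √(2 × 10.1 / 10) = √2.020 = 1.42 s.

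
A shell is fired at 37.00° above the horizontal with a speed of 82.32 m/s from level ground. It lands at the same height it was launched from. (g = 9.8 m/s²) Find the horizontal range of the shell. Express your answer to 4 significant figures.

664.7 m

Components: v_x = 82.32 cos 37.00° = 65.744 m/s, v_y = 82.32 sin 37.00° = 49.541 m/s.
Time of flight (same landing height): t = 2 v_y / g = 2 × 49.541 / 9.8 = 10.110 s.
Range: R = v_x · t = 65.744 × 10.110 = 664.7 m.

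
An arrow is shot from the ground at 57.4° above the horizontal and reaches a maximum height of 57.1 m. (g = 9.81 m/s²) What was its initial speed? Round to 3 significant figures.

At maximum height v_y = 0, so (v₀ sin θ)² = 2 g H.
v₀ sin 57.4° = √(2 × 9.81 × 57.1) = 33.47 m/s.
v₀ = 33.47 / sin 57.4° = 33.47 / 0.8425 = 39.7 m/s.

39.7 m/s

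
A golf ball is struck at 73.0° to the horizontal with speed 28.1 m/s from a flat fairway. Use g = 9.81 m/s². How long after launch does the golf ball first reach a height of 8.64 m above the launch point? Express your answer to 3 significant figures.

v_y0 = 28.1 sin 73.0° = 26.87 m/s.
Set y = v_y0 t − ½ g t² = 8.64: 4.905 t² − 26.87 t + 8.64 = 0.
t = [26.87 ± √(722.0 − 169.5)] / 9.81 = (26.87 ± 23.51) / 9.81, giving t = 0.343 s or t = 5.14 s.
The golf ball is on the way up at the first time, so t = 0.343 s.

0.343 s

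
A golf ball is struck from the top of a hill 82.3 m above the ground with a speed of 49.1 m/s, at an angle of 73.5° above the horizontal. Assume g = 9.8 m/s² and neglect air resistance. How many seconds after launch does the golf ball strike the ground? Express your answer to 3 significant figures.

Vertical component: v_y = 49.1 sin 73.5° = 47.08 m/s.
Taking up as positive with launch at y = 82.3 m, landing at y = 0: 0 = 82.3 + 47.08 t − ½(9.8) t².
Solving 4.900 t² − 47.08 t − 82.3 = 0 gives t = [47.08 + √(47.08² + 4·4.900·82.3)] / 9.800 = 11.1 s.

11.1 s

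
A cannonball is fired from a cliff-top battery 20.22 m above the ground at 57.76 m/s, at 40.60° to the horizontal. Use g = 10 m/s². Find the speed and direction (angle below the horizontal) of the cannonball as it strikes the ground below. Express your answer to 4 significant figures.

61.16 m/s at 44.19° below the horizontal

v_x = 57.76 cos 40.60° = 43.856 m/s (constant).
|v_y| at impact = √((37.589)² + 2×10×20.22) = 42.630 m/s.
Speed = √(43.856² + 42.630²) = 61.16 m/s; angle = arctan(42.630/43.856) = 44.19° below horizontal.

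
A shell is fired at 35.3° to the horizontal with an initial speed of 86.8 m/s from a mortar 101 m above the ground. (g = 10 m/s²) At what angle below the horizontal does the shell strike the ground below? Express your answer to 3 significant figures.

43.6°

v_x = 86.8 cos 35.3° = 70.84 m/s.
At impact |v_y| = √(v_y0² + 2 g h) = √(50.16² + 2×10×101) = 67.35 m/s.
Angle below horizontal = arctan(|v_y| / v_x) = arctan(67.35 / 70.84) = 43.6°.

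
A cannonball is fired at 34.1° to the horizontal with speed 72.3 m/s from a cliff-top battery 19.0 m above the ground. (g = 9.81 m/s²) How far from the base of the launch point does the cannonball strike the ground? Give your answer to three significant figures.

Components: v_x = 72.3 cos 34.1° = 59.87 m/s, v_y = 72.3 sin 34.1° = 40.53 m/s.
Vertical: 0 = 19.0 + 40.53 t − ½(9.81) t² ⇒ 4.905 t² − 40.53 t − 19.0 = 0.
t = [40.53 + √(1643 + 372.8)] / 9.810 = 8.708 s.
Horizontal: R = v_x · t = 59.87 × 8.708 = 521 m.

521 m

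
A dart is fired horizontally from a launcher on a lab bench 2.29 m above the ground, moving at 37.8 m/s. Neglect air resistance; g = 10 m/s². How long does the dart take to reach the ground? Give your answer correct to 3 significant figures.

The horizontal speed doesn't affect the fall. With v_y0 = 0, h = ½ g t².
t = √(2 × 2.29 / 10) = √0.4580 = 0.677 s.

0.677 s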